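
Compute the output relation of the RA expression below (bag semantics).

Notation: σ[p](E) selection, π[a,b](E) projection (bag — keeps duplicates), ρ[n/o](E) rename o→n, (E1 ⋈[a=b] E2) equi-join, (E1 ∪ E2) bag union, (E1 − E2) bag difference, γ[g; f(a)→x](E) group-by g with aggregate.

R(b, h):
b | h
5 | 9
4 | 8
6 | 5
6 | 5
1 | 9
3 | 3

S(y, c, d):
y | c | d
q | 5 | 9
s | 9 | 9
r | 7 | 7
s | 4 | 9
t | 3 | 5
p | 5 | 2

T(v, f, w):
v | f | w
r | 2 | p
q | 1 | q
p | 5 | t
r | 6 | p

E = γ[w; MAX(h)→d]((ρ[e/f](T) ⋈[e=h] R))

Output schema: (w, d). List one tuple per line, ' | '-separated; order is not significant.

Subexpression sizes:
  T → 4
  ρ[e/f](T) → 4
  R → 6
  (ρ[e/f](T) ⋈[e=h] R) → 2
  γ[w; MAX(h)→d]((ρ[e/f](T) ⋈[e=h] R)) → 1

== RESULT ==
w | d
t | 5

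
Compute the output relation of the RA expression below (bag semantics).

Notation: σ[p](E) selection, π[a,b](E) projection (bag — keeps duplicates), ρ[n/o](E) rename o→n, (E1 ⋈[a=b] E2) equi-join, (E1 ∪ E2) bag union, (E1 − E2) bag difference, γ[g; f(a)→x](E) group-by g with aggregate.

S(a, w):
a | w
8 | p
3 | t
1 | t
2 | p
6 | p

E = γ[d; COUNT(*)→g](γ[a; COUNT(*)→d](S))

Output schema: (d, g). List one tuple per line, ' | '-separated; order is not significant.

Row counts bottom-up:
  S → 5
  γ[a; COUNT(*)→d](S) → 5
  γ[d; COUNT(*)→g](γ[a; COUNT(*)→d](S)) → 1

== RESULT ==
d | g
1 | 5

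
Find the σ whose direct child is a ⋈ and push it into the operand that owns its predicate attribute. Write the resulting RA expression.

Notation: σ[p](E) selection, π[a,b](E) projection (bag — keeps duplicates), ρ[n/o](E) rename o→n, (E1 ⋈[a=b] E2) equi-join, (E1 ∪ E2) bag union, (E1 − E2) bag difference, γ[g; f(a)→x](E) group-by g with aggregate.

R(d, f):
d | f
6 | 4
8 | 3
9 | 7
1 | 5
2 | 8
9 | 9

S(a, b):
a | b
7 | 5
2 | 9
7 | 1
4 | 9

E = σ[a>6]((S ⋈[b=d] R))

σ filters on a, owned by the left side.
E' = (σ[a>6](S) ⋈[b=d] R)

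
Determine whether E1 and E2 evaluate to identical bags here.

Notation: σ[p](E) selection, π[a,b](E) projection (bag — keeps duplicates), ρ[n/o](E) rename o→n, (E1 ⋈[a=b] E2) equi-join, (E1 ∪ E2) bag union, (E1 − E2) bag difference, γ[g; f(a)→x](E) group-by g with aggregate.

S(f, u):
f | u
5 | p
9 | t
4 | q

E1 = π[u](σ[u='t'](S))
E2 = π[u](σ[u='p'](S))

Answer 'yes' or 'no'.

E1 stepwise |·|:
  S → 3
  σ[u='t'](S) → 1
  π[u](σ[u='t'](S)) → 1
E2 stepwise |·|:
  S → 3
  σ[u='p'](S) → 1
  π[u](σ[u='p'](S)) → 1

E1 result:
u
t
E2 result:
u
p
Witness: ('p',) appears 0× in E1 but 1× in E2.

no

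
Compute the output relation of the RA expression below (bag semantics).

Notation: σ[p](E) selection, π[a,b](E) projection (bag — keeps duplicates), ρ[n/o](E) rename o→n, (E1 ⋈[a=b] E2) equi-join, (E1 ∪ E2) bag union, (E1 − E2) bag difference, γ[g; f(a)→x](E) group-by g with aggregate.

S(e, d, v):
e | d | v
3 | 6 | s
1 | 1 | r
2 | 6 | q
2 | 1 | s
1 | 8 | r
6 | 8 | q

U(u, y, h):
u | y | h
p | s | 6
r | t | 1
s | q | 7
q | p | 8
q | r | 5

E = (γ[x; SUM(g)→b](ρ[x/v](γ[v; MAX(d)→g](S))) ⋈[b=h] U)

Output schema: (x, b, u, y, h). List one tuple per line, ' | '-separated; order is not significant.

Subexpression sizes:
  S → 6
  γ[v; MAX(d)→g](S) → 3
  ρ[x/v](γ[v; MAX(d)→g](S)) → 3
  γ[x; SUM(g)→b](ρ[x/v](γ[v; MAX(d)→g](S))) → 3
  U → 5
  (γ[x; SUM(g)→b](ρ[x/v](γ[v; MAX(d)→g](S))) ⋈[b=h] U) → 3

== RESULT ==
x | b | u | y | h
q | 8 | q | p | 8
r | 8 | q | p | 8
s | 6 | p | s | 6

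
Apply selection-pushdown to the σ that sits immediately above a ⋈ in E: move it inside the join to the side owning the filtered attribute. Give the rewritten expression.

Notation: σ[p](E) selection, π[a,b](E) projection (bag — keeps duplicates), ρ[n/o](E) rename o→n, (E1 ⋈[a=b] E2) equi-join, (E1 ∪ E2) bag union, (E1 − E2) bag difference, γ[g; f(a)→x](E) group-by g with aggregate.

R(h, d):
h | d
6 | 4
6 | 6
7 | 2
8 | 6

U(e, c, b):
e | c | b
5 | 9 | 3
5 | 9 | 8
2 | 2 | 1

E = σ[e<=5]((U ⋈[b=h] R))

σ filters on e, owned by the left side.
E' = (σ[e<=5](U) ⋈[b=h] R)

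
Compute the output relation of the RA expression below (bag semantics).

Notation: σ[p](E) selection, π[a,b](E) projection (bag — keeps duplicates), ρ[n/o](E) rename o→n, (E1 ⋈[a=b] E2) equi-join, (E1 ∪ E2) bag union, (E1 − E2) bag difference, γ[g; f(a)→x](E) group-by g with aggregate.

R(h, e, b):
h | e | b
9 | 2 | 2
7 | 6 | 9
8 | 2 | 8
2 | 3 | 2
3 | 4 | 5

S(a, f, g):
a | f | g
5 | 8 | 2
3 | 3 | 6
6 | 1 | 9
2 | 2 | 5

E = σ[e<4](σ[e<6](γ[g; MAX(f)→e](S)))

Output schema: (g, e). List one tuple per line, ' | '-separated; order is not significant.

Subexpression sizes:
  S → 4
  γ[g; MAX(f)→e](S) → 4
  σ[e<6](γ[g; MAX(f)→e](S)) → 3
  σ[e<4](σ[e<6](γ[g; MAX(f)→e](S))) → 3

== RESULT ==
g | e
5 | 2
6 | 3
9 | 1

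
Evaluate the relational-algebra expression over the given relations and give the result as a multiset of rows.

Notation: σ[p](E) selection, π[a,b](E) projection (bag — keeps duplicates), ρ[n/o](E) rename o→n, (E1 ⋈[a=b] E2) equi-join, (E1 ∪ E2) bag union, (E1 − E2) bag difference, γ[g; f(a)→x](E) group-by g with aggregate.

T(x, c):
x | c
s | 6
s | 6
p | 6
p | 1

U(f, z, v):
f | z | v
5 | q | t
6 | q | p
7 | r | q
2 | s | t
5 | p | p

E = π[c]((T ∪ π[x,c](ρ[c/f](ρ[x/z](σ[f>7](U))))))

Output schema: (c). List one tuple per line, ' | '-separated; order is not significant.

Subexpression sizes:
  T → 4
  U → 5
  σ[f>7](U) → 0
  ρ[x/z](σ[f>7](U)) → 0
  ρ[c/f](ρ[x/z](σ[f>7](U))) → 0
  π[x,c](ρ[c/f](ρ[x/z](σ[f>7](U)))) → 0
  (T ∪ π[x,c](ρ[c/f](ρ[x/z](σ[f>7](U))))) → 4
  π[c]((T ∪ π[x,c](ρ[c/f](ρ[x/z](σ[f>7](U)))))) → 4

== RESULT ==
c
1
6
6
6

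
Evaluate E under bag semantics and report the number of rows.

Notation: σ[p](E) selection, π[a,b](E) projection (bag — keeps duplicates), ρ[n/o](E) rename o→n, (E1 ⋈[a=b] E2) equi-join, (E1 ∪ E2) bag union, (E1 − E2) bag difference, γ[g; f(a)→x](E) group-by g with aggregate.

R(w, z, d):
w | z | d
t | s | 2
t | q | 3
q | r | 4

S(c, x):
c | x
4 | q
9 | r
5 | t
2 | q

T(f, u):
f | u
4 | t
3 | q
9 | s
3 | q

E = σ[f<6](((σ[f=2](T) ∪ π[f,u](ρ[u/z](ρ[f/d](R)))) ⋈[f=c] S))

Row counts bottom-up:
  T → 4
  σ[f=2](T) → 0
  R → 3
  ρ[f/d](R) → 3
  ρ[u/z](ρ[f/d](R)) → 3
  π[f,u](ρ[u/z](ρ[f/d](R))) → 3
  (σ[f=2](T) ∪ π[f,u](ρ[u/z](ρ[f/d](R)))) → 3
  S → 4
  ((σ[f=2](T) ∪ π[f,u](ρ[u/z](ρ[f/d](R)))) ⋈[f=c] S) → 2
  σ[f<6](((σ[f=2](T) ∪ π[f,u](ρ[u/z](ρ[f/d](R)))) ⋈[f=c] S)) → 2

|E| = 2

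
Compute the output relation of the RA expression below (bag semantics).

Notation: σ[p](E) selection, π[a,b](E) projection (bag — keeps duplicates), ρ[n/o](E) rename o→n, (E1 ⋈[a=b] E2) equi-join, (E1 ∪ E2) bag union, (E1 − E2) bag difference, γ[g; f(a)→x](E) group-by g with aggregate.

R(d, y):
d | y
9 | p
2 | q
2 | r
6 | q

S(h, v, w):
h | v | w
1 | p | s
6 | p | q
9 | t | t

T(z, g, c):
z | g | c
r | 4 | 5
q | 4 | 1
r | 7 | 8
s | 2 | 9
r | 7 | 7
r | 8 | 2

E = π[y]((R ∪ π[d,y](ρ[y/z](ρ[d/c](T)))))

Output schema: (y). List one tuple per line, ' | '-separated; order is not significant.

Row counts bottom-up:
  R → 4
  T → 6
  ρ[d/c](T) → 6
  ρ[y/z](ρ[d/c](T)) → 6
  π[d,y](ρ[y/z](ρ[d/c](T))) → 6
  (R ∪ π[d,y](ρ[y/z](ρ[d/c](T)))) → 10
  π[y]((R ∪ π[d,y](ρ[y/z](ρ[d/c](T))))) → 10

== RESULT ==
y
p
q
q
q
r
r
r
r
r
s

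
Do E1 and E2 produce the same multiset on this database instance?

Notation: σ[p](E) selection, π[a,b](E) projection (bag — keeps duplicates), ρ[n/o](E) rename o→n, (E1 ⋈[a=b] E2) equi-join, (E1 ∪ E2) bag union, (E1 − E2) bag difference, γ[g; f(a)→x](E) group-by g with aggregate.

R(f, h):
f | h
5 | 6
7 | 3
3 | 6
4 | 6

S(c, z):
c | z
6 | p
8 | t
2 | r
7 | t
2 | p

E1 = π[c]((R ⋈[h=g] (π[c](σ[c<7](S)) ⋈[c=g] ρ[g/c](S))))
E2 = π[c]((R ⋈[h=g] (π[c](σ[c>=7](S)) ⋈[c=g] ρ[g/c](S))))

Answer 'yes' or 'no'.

E1 subexpression sizes:
  R → 4
  S → 5
  σ[c<7](S) → 3
  π[c](σ[c<7](S)) → 3
  S → 5
  ρ[g/c](S) → 5
  (π[c](σ[c<7](S)) ⋈[c=g] ρ[g/c](S)) → 5
  (R ⋈[h=g] (π[c](σ[c<7](S)) ⋈[c=g] ρ[g/c](S))) → 3
  π[c]((R ⋈[h=g] (π[c](σ[c<7](S)) ⋈[c=g] ρ[g/c](S)))) → 3
E2 subexpression sizes:
  R → 4
  S → 5
  σ[c>=7](S) → 2
  π[c](σ[c>=7](S)) → 2
  S → 5
  ρ[g/c](S) → 5
  (π[c](σ[c>=7](S)) ⋈[c=g] ρ[g/c](S)) → 2
  (R ⋈[h=g] (π[c](σ[c>=7](S)) ⋈[c=g] ρ[g/c](S))) → 0
  π[c]((R ⋈[h=g] (π[c](σ[c>=7](S)) ⋈[c=g] ρ[g/c](S)))) → 0

E1 result:
c
6
6
6
E2 result:
c
(0 rows)
Witness: (6,) appears 3× in E1 but 0× in E2.

no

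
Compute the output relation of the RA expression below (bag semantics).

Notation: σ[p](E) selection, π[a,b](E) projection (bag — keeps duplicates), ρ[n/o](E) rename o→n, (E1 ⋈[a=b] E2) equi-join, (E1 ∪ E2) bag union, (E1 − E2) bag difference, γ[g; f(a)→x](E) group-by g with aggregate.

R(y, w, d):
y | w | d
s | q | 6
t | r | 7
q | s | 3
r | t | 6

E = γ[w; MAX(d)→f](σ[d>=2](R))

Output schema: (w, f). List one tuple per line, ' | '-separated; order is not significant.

Row counts bottom-up:
  R → 4
  σ[d>=2](R) → 4
  γ[w; MAX(d)→f](σ[d>=2](R)) → 4

== RESULT ==
w | f
q | 6
r | 7
s | 3
t | 6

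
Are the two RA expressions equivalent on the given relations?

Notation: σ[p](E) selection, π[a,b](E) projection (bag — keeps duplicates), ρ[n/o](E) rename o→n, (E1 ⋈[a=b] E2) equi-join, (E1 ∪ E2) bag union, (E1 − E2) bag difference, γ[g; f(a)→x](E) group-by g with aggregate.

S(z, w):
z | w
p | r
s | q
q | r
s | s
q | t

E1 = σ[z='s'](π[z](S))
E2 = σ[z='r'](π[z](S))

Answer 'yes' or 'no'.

E1 subexpression sizes:
  S → 5
  π[z](S) → 5
  σ[z='s'](π[z](S)) → 2
E2 subexpression sizes:
  S → 5
  π[z](S) → 5
  σ[z='r'](π[z](S)) → 0

E1 result:
z
s
s
E2 result:
z
(0 rows)
Witness: ('s',) appears 2× in E1 but 0× in E2.

no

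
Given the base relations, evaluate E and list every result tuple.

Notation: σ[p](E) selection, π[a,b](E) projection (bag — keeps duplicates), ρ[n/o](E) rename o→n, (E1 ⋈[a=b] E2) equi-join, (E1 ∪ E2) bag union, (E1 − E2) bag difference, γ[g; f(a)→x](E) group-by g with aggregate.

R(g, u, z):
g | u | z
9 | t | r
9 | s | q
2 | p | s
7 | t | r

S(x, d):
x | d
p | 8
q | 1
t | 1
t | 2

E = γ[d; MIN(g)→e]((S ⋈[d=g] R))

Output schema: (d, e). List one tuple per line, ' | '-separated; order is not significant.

Per-node cardinality:
  S → 4
  R → 4
  (S ⋈[d=g] R) → 1
  γ[d; MIN(g)→e]((S ⋈[d=g] R)) → 1

== RESULT ==
d | e
2 | 2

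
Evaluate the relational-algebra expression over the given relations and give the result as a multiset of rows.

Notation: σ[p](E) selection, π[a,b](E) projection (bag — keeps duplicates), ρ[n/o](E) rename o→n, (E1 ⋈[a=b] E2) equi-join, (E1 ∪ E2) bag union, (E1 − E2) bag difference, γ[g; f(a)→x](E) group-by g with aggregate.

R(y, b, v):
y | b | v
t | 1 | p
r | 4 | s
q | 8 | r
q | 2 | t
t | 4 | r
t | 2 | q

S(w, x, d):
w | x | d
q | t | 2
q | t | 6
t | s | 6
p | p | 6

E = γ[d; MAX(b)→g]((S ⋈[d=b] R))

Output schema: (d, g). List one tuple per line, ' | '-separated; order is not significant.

Row counts bottom-up:
  S → 4
  R → 6
  (S ⋈[d=b] R) → 2
  γ[d; MAX(b)→g]((S ⋈[d=b] R)) → 1

== RESULT ==
d | g
2 | 2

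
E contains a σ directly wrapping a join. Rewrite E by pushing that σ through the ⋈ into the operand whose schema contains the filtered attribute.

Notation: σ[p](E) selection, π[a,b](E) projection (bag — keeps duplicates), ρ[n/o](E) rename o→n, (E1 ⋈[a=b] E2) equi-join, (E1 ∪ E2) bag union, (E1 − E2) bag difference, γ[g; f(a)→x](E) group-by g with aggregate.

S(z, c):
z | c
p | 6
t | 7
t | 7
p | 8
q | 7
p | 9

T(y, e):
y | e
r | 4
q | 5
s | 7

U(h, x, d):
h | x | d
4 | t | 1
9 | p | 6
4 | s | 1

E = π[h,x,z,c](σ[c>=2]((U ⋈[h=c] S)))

σ filters on c, owned by the right side.
E' = π[h,x,z,c]((U ⋈[h=c] σ[c>=2](S)))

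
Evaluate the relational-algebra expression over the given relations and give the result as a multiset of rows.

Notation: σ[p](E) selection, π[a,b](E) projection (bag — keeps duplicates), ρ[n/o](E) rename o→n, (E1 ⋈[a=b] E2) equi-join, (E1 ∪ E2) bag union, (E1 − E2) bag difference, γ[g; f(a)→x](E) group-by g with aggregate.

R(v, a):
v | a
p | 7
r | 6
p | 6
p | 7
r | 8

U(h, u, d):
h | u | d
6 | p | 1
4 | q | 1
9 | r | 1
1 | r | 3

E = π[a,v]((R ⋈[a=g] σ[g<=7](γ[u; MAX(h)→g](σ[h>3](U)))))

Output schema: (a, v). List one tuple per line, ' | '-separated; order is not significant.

Per-node cardinality:
  R → 5
  U → 4
  σ[h>3](U) → 3
  γ[u; MAX(h)→g](σ[h>3](U)) → 3
  σ[g<=7](γ[u; MAX(h)→g](σ[h>3](U))) → 2
  (R ⋈[a=g] σ[g<=7](γ[u; MAX(h)→g](σ[h>3](U)))) → 2
  π[a,v]((R ⋈[a=g] σ[g<=7](γ[u; MAX(h)→g](σ[h>3](U))))) → 2

== RESULT ==
a | v
6 | p
6 | r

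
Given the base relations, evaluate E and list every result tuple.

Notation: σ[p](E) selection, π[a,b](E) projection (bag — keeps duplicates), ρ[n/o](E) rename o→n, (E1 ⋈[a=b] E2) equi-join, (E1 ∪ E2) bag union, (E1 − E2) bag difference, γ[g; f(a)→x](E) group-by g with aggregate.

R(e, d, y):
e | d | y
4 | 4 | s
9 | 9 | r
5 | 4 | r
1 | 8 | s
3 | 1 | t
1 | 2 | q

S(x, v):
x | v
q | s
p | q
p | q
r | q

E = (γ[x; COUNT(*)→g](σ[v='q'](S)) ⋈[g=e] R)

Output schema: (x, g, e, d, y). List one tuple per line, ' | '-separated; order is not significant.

Per-node cardinality:
  S → 4
  σ[v='q'](S) → 3
  γ[x; COUNT(*)→g](σ[v='q'](S)) → 2
  R → 6
  (γ[x; COUNT(*)→g](σ[v='q'](S)) ⋈[g=e] R) → 2

== RESULT ==
x | g | e | d | y
r | 1 | 1 | 2 | q
r | 1 | 1 | 8 | s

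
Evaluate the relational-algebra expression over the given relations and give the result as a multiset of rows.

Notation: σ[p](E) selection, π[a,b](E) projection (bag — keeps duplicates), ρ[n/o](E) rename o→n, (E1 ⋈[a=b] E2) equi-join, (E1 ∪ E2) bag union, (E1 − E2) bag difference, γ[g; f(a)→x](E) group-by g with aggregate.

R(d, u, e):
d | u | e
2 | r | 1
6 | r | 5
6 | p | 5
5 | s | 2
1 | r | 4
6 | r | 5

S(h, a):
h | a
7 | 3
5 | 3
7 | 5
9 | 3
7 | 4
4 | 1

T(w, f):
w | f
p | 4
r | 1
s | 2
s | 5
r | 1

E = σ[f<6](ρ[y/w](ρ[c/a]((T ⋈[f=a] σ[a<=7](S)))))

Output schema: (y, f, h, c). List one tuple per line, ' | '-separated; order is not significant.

Row counts bottom-up:
  T → 5
  S → 6
  σ[a<=7](S) → 6
  (T ⋈[f=a] σ[a<=7](S)) → 4
  ρ[c/a]((T ⋈[f=a] σ[a<=7](S))) → 4
  ρ[y/w](ρ[c/a]((T ⋈[f=a] σ[a<=7](S)))) → 4
  σ[f<6](ρ[y/w](ρ[c/a]((T ⋈[f=a] σ[a<=7](S))))) → 4

== RESULT ==
y | f | h | c
p | 4 | 7 | 4
r | 1 | 4 | 1
r | 1 | 4 | 1
s | 5 | 7 | 5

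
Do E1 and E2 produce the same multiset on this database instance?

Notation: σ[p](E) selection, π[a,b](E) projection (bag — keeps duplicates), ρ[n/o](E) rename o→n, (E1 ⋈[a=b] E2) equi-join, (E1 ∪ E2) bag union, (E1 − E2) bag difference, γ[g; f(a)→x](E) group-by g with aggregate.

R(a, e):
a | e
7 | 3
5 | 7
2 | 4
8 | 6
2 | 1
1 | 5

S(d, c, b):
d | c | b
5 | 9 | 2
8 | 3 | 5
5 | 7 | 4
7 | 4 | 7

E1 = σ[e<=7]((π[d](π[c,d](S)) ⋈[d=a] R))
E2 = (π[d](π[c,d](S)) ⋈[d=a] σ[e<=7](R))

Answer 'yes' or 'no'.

E1 per-node cardinality:
  S → 4
  π[c,d](S) → 4
  π[d](π[c,d](S)) → 4
  R → 6
  (π[d](π[c,d](S)) ⋈[d=a] R) → 4
  σ[e<=7]((π[d](π[c,d](S)) ⋈[d=a] R)) → 4
E2 per-node cardinality:
  S → 4
  π[c,d](S) → 4
  π[d](π[c,d](S)) → 4
  R → 6
  σ[e<=7](R) → 6
  (π[d](π[c,d](S)) ⋈[d=a] σ[e<=7](R)) → 4

E1 and E2 produce the same multiset:
d | a | e
5 | 5 | 7
5 | 5 | 7
7 | 7 | 3
8 | 8 | 6

yes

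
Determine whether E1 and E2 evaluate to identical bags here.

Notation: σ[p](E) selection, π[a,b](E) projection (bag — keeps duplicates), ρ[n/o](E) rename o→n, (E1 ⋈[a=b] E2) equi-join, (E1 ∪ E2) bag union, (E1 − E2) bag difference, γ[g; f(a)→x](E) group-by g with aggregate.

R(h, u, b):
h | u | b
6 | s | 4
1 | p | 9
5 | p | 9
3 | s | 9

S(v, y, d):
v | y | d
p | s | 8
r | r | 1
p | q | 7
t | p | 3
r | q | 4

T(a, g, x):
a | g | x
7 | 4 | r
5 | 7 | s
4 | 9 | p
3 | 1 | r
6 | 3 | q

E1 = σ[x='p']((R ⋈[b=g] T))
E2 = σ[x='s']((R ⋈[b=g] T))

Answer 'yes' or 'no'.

E1 stepwise |·|:
  R → 4
  T → 5
  (R ⋈[b=g] T) → 4
  σ[x='p']((R ⋈[b=g] T)) → 3
E2 stepwise |·|:
  R → 4
  T → 5
  (R ⋈[b=g] T) → 4
  σ[x='s']((R ⋈[b=g] T)) → 0

E1 result:
h | u | b | a | g | x
1 | p | 9 | 4 | 9 | p
3 | s | 9 | 4 | 9 | p
5 | p | 9 | 4 | 9 | p
E2 result:
h | u | b | a | g | x
(0 rows)
Witness: (1, 'p', 9, 4, 9, 'p') appears 1× in E1 but 0× in E2.

no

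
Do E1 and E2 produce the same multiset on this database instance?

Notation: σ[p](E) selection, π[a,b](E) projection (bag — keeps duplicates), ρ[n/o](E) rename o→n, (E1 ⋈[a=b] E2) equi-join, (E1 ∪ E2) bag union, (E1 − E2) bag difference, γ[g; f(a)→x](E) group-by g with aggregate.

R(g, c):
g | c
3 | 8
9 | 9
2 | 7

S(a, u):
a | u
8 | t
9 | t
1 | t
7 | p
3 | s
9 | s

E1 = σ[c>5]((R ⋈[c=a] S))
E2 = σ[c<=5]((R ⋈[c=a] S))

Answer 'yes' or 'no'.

E1 row counts bottom-up:
  R → 3
  S → 6
  (R ⋈[c=a] S) → 4
  σ[c>5]((R ⋈[c=a] S)) → 4
E2 row counts bottom-up:
  R → 3
  S → 6
  (R ⋈[c=a] S) → 4
  σ[c<=5]((R ⋈[c=a] S)) → 0

E1 result:
g | c | a | u
2 | 7 | 7 | p
3 | 8 | 8 | t
9 | 9 | 9 | s
9 | 9 | 9 | t
E2 result:
g | c | a | u
(0 rows)
Witness: (9, 9, 9, 't') appears 1× in E1 but 0× in E2.

no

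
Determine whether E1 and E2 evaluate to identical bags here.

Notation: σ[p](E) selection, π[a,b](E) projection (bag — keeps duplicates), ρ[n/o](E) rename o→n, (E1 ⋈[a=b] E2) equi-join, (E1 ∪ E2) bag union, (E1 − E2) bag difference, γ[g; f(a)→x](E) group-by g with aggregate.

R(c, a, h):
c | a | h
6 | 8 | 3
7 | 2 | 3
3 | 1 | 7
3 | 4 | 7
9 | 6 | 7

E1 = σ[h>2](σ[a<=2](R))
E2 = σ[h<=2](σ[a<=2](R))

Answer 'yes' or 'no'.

E1 per-node cardinality:
  R → 5
  σ[a<=2](R) → 2
  σ[h>2](σ[a<=2](R)) → 2
E2 per-node cardinality:
  R → 5
  σ[a<=2](R) → 2
  σ[h<=2](σ[a<=2](R)) → 0

E1 result:
c | a | h
3 | 1 | 7
7 | 2 | 3
E2 result:
c | a | h
(0 rows)
Witness: (7, 2, 3) appears 1× in E1 but 0× in E2.

no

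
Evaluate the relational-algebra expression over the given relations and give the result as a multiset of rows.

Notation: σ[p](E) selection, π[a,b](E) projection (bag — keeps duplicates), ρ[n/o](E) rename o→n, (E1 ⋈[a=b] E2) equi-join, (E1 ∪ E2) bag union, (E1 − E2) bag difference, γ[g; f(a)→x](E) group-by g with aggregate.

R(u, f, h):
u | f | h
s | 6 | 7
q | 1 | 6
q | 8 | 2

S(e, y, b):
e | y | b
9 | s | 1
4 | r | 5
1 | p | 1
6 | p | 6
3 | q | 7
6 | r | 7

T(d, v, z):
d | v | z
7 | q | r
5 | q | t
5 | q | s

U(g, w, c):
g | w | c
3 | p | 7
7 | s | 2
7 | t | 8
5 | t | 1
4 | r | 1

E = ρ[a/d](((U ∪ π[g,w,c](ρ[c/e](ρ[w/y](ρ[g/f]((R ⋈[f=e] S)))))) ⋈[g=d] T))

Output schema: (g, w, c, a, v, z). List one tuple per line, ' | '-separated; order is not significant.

Row counts bottom-up:
  U → 5
  R → 3
  S → 6
  (R ⋈[f=e] S) → 3
  ρ[g/f]((R ⋈[f=e] S)) → 3
  ρ[w/y](ρ[g/f]((R ⋈[f=e] S))) → 3
  ρ[c/e](ρ[w/y](ρ[g/f]((R ⋈[f=e] S)))) → 3
  π[g,w,c](ρ[c/e](ρ[w/y](ρ[g/f]((R ⋈[f=e] S))))) → 3
  (U ∪ π[g,w,c](ρ[c/e](ρ[w/y](ρ[g/f]((R ⋈[f=e] S)))))) → 8
  T → 3
  ((U ∪ π[g,w,c](ρ[c/e](ρ[w/y](ρ[g/f]((R ⋈[f=e] S)))))) ⋈[g=d] T) → 4
  ρ[a/d](((U ∪ π[g,w,c](ρ[c/e](ρ[w/y](ρ[g/f]((R ⋈[f=e] S)))))) ⋈[g=d] T)) → 4

== RESULT ==
g | w | c | a | v | z
5 | t | 1 | 5 | q | s
5 | t | 1 | 5 | q | t
7 | s | 2 | 7 | q | r
7 | t | 8 | 7 | q | r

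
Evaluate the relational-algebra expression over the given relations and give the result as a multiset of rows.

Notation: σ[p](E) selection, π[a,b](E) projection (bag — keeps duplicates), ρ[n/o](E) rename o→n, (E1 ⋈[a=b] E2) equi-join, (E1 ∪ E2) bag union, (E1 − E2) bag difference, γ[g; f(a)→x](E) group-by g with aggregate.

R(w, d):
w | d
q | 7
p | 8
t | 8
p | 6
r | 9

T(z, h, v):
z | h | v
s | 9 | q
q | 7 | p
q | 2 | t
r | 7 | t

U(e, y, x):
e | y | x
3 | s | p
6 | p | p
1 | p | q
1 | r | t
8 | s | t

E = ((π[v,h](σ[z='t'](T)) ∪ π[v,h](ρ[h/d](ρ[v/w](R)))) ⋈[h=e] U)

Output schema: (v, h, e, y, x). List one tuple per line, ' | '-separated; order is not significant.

Row counts bottom-up:
  T → 4
  σ[z='t'](T) → 0
  π[v,h](σ[z='t'](T)) → 0
  R → 5
  ρ[v/w](R) → 5
  ρ[h/d](ρ[v/w](R)) → 5
  π[v,h](ρ[h/d](ρ[v/w](R))) → 5
  (π[v,h](σ[z='t'](T)) ∪ π[v,h](ρ[h/d](ρ[v/w](R)))) → 5
  U → 5
  ((π[v,h](σ[z='t'](T)) ∪ π[v,h](ρ[h/d](ρ[v/w](R)))) ⋈[h=e] U) → 3

== RESULT ==
v | h | e | y | x
p | 6 | 6 | p | p
p | 8 | 8 | s | t
t | 8 | 8 | s | t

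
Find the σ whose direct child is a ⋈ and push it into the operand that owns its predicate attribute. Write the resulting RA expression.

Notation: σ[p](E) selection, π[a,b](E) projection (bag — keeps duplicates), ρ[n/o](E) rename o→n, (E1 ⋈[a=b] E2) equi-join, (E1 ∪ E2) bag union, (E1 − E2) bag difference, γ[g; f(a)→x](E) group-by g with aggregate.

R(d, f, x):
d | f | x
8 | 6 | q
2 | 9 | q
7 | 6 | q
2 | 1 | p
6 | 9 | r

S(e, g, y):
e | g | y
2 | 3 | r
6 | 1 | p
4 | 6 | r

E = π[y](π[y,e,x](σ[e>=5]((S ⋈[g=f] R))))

σ filters on e, owned by the left side.
E' = π[y](π[y,e,x]((σ[e>=5](S) ⋈[g=f] R)))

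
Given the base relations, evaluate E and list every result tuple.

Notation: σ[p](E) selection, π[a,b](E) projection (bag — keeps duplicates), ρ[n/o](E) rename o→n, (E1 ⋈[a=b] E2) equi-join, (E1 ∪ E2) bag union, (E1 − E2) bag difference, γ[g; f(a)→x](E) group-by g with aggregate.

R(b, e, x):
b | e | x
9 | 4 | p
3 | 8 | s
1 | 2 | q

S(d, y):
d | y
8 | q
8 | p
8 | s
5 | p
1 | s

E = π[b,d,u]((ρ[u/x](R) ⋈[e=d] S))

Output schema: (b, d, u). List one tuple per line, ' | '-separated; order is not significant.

Per-node cardinality:
  R → 3
  ρ[u/x](R) → 3
  S → 5
  (ρ[u/x](R) ⋈[e=d] S) → 3
  π[b,d,u]((ρ[u/x](R) ⋈[e=d] S)) → 3

== RESULT ==
b | d | u
3 | 8 | s
3 | 8 | s
3 | 8 | s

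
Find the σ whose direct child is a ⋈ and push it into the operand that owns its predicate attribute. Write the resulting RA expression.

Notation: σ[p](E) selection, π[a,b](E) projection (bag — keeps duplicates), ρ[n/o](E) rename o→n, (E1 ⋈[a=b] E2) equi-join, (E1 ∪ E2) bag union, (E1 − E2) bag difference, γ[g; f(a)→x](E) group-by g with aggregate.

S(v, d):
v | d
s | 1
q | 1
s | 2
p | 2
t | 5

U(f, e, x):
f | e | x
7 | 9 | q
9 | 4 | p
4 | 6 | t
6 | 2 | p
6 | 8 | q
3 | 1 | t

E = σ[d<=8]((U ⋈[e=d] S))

σ filters on d, owned by the right side.
E' = (U ⋈[e=d] σ[d<=8](S))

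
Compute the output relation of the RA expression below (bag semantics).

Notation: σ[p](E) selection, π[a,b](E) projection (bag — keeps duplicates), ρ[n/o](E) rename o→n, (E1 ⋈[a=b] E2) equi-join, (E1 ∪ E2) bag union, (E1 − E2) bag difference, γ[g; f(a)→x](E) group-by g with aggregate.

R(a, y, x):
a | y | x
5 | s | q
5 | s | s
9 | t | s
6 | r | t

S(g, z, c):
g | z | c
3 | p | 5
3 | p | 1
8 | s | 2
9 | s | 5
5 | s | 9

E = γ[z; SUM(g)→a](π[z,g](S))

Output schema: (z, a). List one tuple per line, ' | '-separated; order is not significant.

Row counts bottom-up:
  S → 5
  π[z,g](S) → 5
  γ[z; SUM(g)→a](π[z,g](S)) → 2

== RESULT ==
z | a
p | 6
s | 22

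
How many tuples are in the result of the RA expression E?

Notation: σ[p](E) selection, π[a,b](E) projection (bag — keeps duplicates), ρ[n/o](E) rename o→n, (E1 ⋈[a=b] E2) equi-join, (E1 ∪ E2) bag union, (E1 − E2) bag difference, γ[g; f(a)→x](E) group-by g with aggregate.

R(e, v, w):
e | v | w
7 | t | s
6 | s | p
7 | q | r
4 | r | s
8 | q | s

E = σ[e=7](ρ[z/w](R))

Row counts bottom-up:
  R → 5
  ρ[z/w](R) → 5
  σ[e=7](ρ[z/w](R)) → 2

|E| = 2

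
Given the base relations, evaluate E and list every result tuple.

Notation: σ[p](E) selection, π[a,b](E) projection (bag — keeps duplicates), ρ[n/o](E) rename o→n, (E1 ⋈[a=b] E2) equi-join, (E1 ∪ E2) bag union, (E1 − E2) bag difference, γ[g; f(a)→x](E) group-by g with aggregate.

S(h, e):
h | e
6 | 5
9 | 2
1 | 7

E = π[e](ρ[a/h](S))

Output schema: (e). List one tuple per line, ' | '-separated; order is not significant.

Subexpression sizes:
  S → 3
  ρ[a/h](S) → 3
  π[e](ρ[a/h](S)) → 3

== RESULT ==
e
2
5
7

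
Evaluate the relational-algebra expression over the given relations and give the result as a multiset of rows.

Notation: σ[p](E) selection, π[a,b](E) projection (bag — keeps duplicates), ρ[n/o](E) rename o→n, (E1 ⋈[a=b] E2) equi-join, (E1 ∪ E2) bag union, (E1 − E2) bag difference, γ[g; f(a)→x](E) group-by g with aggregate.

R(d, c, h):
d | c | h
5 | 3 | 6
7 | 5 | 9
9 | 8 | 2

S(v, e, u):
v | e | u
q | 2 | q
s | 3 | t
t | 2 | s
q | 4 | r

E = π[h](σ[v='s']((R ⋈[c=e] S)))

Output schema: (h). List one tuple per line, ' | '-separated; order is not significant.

Stepwise |·|:
  R → 3
  S → 4
  (R ⋈[c=e] S) → 1
  σ[v='s']((R ⋈[c=e] S)) → 1
  π[h](σ[v='s']((R ⋈[c=e] S))) → 1

== RESULT ==
h
6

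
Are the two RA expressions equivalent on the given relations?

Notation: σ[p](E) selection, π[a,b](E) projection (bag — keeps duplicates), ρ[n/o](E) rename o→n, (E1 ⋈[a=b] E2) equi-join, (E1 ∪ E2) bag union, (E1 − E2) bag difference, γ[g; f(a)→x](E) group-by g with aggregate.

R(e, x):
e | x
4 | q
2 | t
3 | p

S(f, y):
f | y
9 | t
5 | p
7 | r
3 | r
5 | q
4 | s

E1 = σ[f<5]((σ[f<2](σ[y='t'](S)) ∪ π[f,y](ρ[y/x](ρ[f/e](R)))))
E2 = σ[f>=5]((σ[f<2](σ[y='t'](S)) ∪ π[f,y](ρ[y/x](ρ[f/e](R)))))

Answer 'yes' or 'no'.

E1 per-node cardinality:
  S → 6
  σ[y='t'](S) → 1
  σ[f<2](σ[y='t'](S)) → 0
  R → 3
  ρ[f/e](R) → 3
  ρ[y/x](ρ[f/e](R)) → 3
  π[f,y](ρ[y/x](ρ[f/e](R))) → 3
  (σ[f<2](σ[y='t'](S)) ∪ π[f,y](ρ[y/x](ρ[f/e](R)))) → 3
  σ[f<5]((σ[f<2](σ[y='t'](S)) ∪ π[f,y](ρ[y/x](ρ[f/e](R))))) → 3
E2 per-node cardinality:
  S → 6
  σ[y='t'](S) → 1
  σ[f<2](σ[y='t'](S)) → 0
  R → 3
  ρ[f/e](R) → 3
  ρ[y/x](ρ[f/e](R)) → 3
  π[f,y](ρ[y/x](ρ[f/e](R))) → 3
  (σ[f<2](σ[y='t'](S)) ∪ π[f,y](ρ[y/x](ρ[f/e](R)))) → 3
  σ[f>=5]((σ[f<2](σ[y='t'](S)) ∪ π[f,y](ρ[y/x](ρ[f/e](R))))) → 0

E1 result:
f | y
2 | t
3 | p
4 | q
E2 result:
f | y
(0 rows)
Witness: (3, 'p') appears 1× in E1 but 0× in E2.

no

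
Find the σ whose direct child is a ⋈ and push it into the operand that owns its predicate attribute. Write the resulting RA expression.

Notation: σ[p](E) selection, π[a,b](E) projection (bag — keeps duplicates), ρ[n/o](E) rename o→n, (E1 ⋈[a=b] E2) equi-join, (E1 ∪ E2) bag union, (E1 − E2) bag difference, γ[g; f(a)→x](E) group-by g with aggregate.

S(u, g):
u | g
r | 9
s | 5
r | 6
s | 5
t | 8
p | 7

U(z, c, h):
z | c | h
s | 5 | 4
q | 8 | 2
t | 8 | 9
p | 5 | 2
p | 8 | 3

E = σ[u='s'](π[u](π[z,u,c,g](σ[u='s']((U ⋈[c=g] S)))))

σ filters on u, owned by the right side.
E' = σ[u='s'](π[u](π[z,u,c,g]((U ⋈[c=g] σ[u='s'](S)))))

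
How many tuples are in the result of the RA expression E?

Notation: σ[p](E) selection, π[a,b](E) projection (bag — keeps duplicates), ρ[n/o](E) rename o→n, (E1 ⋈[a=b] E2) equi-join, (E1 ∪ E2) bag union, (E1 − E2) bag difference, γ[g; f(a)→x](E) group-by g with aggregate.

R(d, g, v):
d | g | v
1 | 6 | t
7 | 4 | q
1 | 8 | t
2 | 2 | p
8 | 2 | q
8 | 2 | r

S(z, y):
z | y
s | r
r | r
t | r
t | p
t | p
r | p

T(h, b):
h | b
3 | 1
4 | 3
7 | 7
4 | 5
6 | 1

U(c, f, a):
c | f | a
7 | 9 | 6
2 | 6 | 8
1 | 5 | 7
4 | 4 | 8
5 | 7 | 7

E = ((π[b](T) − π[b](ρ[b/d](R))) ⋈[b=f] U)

Subexpression sizes:
  T → 5
  π[b](T) → 5
  R → 6
  ρ[b/d](R) → 6
  π[b](ρ[b/d](R)) → 6
  (π[b](T) − π[b](ρ[b/d](R))) → 2
  U → 5
  ((π[b](T) − π[b](ρ[b/d](R))) ⋈[b=f] U) → 1

|E| = 1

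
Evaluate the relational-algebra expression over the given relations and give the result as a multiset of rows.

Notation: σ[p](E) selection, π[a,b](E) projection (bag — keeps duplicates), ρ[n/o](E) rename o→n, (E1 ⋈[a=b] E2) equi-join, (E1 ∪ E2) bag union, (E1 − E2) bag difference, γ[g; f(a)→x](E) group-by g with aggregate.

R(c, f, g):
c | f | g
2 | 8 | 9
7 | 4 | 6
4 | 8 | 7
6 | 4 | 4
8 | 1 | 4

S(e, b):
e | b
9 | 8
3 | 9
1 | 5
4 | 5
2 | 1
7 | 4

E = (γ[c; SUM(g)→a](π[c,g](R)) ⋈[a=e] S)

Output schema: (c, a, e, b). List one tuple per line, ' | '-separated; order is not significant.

Subexpression sizes:
  R → 5
  π[c,g](R) → 5
  γ[c; SUM(g)→a](π[c,g](R)) → 5
  S → 6
  (γ[c; SUM(g)→a](π[c,g](R)) ⋈[a=e] S) → 4

== RESULT ==
c | a | e | b
2 | 9 | 9 | 8
4 | 7 | 7 | 4
6 | 4 | 4 | 5
8 | 4 | 4 | 5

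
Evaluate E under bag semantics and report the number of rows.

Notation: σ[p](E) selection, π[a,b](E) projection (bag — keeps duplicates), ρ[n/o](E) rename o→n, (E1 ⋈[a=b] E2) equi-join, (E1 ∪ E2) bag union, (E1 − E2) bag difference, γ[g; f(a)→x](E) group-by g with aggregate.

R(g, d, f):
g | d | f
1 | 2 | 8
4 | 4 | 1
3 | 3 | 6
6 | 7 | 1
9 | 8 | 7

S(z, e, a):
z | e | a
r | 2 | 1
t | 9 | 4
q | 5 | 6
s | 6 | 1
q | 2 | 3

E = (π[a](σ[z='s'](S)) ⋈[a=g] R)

Row counts bottom-up:
  S → 5
  σ[z='s'](S) → 1
  π[a](σ[z='s'](S)) → 1
  R → 5
  (π[a](σ[z='s'](S)) ⋈[a=g] R) → 1

|E| = 1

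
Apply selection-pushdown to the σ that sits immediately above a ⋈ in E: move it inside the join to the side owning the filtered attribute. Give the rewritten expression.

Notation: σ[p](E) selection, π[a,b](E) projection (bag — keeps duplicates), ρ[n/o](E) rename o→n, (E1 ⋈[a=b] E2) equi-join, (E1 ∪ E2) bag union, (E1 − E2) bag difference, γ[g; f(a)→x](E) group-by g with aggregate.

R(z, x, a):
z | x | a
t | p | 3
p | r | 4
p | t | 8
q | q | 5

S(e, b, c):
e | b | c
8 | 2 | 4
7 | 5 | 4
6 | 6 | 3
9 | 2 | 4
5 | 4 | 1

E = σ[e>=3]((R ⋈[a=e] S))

σ filters on e, owned by the right side.
E' = (R ⋈[a=e] σ[e>=3](S))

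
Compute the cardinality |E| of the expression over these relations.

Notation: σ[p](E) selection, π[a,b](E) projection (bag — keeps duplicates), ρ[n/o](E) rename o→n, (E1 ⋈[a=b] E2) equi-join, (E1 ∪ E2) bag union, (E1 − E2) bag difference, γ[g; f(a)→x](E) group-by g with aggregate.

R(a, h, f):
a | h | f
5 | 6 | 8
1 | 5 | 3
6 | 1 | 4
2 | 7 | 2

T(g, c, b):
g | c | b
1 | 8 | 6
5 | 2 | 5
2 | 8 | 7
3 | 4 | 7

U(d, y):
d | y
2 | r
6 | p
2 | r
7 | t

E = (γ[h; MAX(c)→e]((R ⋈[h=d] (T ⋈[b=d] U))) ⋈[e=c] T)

Per-node cardinality:
  R → 4
  T → 4
  U → 4
  (T ⋈[b=d] U) → 3
  (R ⋈[h=d] (T ⋈[b=d] U)) → 3
  γ[h; MAX(c)→e]((R ⋈[h=d] (T ⋈[b=d] U))) → 2
  T → 4
  (γ[h; MAX(c)→e]((R ⋈[h=d] (T ⋈[b=d] U))) ⋈[e=c] T) → 4

|E| = 4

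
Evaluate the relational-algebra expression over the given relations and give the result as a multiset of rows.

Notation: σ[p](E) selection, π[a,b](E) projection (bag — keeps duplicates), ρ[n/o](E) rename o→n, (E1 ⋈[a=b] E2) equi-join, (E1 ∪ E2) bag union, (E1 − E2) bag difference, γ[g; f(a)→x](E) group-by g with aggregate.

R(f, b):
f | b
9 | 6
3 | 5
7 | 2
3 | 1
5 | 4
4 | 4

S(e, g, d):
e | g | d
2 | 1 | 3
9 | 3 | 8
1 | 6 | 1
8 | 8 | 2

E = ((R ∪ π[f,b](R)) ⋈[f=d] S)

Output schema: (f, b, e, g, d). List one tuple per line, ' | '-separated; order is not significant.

Stepwise |·|:
  R → 6
  R → 6
  π[f,b](R) → 6
  (R ∪ π[f,b](R)) → 12
  S → 4
  ((R ∪ π[f,b](R)) ⋈[f=d] S) → 4

== RESULT ==
f | b | e | g | d
3 | 1 | 2 | 1 | 3
3 | 1 | 2 | 1 | 3
3 | 5 | 2 | 1 | 3
3 | 5 | 2 | 1 | 3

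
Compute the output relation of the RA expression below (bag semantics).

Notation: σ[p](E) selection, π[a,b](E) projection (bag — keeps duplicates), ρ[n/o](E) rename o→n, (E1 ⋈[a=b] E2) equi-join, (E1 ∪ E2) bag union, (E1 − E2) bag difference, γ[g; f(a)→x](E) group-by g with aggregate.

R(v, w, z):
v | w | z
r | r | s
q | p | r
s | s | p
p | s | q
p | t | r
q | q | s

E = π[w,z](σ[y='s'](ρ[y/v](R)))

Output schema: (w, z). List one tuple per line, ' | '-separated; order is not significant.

Row counts bottom-up:
  R → 6
  ρ[y/v](R) → 6
  σ[y='s'](ρ[y/v](R)) → 1
  π[w,z](σ[y='s'](ρ[y/v](R))) → 1

== RESULT ==
w | z
s | p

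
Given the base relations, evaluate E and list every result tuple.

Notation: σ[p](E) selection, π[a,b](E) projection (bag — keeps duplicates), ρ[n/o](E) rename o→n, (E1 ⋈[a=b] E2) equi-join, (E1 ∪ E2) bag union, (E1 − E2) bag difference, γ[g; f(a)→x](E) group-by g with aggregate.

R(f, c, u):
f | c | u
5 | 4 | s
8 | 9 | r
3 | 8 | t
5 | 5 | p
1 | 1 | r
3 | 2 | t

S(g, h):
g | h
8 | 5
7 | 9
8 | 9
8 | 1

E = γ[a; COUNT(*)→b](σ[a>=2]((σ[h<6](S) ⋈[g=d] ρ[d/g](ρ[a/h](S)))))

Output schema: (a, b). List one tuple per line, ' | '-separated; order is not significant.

Subexpression sizes:
  S → 4
  σ[h<6](S) → 2
  S → 4
  ρ[a/h](S) → 4
  ρ[d/g](ρ[a/h](S)) → 4
  (σ[h<6](S) ⋈[g=d] ρ[d/g](ρ[a/h](S))) → 6
  σ[a>=2]((σ[h<6](S) ⋈[g=d] ρ[d/g](ρ[a/h](S)))) → 4
  γ[a; COUNT(*)→b](σ[a>=2]((σ[h<6](S) ⋈[g=d] ρ[d/g](ρ[a/h](S))))) → 2

== RESULT ==
a | b
5 | 2
9 | 2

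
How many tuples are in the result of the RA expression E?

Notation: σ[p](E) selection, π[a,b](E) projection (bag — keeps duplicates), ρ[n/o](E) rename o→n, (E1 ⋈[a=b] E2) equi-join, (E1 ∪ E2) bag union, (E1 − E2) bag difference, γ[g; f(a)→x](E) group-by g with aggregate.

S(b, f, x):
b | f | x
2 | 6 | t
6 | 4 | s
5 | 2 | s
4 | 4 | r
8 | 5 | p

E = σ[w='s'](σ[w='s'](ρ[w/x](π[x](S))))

Subexpression sizes:
  S → 5
  π[x](S) → 5
  ρ[w/x](π[x](S)) → 5
  σ[w='s'](ρ[w/x](π[x](S))) → 2
  σ[w='s'](σ[w='s'](ρ[w/x](π[x](S)))) → 2

|E| = 2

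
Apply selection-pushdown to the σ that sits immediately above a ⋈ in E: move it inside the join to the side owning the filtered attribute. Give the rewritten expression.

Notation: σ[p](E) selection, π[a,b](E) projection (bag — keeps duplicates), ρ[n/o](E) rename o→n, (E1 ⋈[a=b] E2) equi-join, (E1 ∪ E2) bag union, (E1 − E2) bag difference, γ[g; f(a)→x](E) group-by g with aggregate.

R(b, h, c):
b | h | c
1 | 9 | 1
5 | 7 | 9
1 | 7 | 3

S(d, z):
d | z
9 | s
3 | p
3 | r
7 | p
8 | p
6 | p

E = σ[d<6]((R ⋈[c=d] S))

σ filters on d, owned by the right side.
E' = (R ⋈[c=d] σ[d<6](S))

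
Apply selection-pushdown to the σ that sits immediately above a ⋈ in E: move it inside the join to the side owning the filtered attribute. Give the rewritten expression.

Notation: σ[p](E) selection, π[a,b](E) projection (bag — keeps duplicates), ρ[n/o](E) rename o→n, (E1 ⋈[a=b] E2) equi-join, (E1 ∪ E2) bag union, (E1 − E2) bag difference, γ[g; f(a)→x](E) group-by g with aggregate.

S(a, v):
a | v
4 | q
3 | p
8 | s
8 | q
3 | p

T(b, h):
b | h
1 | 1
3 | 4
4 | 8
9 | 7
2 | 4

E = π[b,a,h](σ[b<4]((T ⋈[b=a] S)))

σ filters on b, owned by the left side.
E' = π[b,a,h]((σ[b<4](T) ⋈[b=a] S))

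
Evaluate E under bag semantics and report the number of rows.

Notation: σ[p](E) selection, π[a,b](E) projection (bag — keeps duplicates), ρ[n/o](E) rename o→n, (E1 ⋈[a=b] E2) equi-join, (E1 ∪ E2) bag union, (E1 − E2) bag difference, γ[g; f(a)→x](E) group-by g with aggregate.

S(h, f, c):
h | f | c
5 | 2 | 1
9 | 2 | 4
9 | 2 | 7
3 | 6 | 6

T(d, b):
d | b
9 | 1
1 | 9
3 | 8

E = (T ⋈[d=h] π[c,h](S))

Row counts bottom-up:
  T → 3
  S → 4
  π[c,h](S) → 4
  (T ⋈[d=h] π[c,h](S)) → 3

|E| = 3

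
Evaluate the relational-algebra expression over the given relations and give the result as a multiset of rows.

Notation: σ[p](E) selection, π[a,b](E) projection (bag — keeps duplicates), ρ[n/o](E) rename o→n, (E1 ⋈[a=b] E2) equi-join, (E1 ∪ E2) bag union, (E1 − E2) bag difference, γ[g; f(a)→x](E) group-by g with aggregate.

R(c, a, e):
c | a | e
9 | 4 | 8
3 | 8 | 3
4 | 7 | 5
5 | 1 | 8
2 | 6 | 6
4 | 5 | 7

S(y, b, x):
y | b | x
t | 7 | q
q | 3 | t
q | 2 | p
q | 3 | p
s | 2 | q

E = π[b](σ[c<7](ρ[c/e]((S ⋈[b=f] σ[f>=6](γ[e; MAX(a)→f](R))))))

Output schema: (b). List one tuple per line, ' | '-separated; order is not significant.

Per-node cardinality:
  S → 5
  R → 6
  γ[e; MAX(a)→f](R) → 5
  σ[f>=6](γ[e; MAX(a)→f](R)) → 3
  (S ⋈[b=f] σ[f>=6](γ[e; MAX(a)→f](R))) → 1
  ρ[c/e]((S ⋈[b=f] σ[f>=6](γ[e; MAX(a)→f](R)))) → 1
  σ[c<7](ρ[c/e]((S ⋈[b=f] σ[f>=6](γ[e; MAX(a)→f](R))))) → 1
  π[b](σ[c<7](ρ[c/e]((S ⋈[b=f] σ[f>=6](γ[e; MAX(a)→f](R)))))) → 1

== RESULT ==
b
7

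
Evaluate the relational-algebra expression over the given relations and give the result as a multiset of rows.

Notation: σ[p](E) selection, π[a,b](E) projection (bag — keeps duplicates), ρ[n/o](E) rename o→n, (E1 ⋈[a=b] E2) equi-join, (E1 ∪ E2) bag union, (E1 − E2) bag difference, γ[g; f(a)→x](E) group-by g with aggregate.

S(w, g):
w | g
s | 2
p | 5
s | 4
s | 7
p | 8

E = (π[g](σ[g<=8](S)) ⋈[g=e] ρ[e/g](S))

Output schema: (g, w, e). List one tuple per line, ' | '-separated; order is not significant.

Stepwise |·|:
  S → 5
  σ[g<=8](S) → 5
  π[g](σ[g<=8](S)) → 5
  S → 5
  ρ[e/g](S) → 5
  (π[g](σ[g<=8](S)) ⋈[g=e] ρ[e/g](S)) → 5

== RESULT ==
g | w | e
2 | s | 2
4 | s | 4
5 | p | 5
7 | s | 7
8 | p | 8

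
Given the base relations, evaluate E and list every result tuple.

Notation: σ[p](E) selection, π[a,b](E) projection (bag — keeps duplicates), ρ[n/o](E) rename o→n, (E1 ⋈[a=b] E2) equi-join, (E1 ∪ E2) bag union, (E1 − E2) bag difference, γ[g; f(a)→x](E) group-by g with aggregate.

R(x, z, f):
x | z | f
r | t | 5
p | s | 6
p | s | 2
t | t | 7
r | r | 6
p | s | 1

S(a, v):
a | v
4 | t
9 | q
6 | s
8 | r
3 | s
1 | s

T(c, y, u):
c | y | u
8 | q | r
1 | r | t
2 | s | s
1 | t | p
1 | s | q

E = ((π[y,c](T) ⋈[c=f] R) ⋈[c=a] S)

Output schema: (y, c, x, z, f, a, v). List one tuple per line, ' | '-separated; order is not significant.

Stepwise |·|:
  T → 5
  π[y,c](T) → 5
  R → 6
  (π[y,c](T) ⋈[c=f] R) → 4
  S → 6
  ((π[y,c](T) ⋈[c=f] R) ⋈[c=a] S) → 3

== RESULT ==
y | c | x | z | f | a | v
r | 1 | p | s | 1 | 1 | s
s | 1 | p | s | 1 | 1 | s
t | 1 | p | s | 1 | 1 | s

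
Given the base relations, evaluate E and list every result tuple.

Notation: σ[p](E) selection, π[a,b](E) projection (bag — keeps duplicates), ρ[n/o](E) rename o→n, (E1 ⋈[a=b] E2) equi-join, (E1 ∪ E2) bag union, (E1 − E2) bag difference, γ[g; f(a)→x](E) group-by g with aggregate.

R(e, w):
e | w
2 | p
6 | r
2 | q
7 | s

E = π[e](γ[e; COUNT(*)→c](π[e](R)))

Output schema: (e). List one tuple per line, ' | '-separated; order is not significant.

Stepwise |·|:
  R → 4
  π[e](R) → 4
  γ[e; COUNT(*)→c](π[e](R)) → 3
  π[e](γ[e; COUNT(*)→c](π[e](R))) → 3

== RESULT ==
e
2
6
7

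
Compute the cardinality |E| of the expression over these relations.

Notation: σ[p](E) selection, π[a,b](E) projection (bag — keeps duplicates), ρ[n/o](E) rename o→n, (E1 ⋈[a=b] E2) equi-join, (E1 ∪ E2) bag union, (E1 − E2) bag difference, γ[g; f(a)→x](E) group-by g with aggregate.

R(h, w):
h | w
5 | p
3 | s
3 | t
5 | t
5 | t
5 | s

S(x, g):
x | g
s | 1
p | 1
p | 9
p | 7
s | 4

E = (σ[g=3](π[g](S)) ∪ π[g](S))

Subexpression sizes:
  S → 5
  π[g](S) → 5
  σ[g=3](π[g](S)) → 0
  S → 5
  π[g](S) → 5
  (σ[g=3](π[g](S)) ∪ π[g](S)) → 5

|E| = 5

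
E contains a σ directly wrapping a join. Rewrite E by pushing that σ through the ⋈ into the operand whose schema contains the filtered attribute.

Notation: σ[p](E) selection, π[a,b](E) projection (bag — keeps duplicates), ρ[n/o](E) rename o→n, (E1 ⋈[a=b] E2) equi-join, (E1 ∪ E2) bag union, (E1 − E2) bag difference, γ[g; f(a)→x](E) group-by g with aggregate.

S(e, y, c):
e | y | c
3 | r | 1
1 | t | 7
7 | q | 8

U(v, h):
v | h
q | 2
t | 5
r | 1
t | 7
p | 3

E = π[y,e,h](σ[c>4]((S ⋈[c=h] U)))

σ filters on c, owned by the left side.
E' = π[y,e,h]((σ[c>4](S) ⋈[c=h] U))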